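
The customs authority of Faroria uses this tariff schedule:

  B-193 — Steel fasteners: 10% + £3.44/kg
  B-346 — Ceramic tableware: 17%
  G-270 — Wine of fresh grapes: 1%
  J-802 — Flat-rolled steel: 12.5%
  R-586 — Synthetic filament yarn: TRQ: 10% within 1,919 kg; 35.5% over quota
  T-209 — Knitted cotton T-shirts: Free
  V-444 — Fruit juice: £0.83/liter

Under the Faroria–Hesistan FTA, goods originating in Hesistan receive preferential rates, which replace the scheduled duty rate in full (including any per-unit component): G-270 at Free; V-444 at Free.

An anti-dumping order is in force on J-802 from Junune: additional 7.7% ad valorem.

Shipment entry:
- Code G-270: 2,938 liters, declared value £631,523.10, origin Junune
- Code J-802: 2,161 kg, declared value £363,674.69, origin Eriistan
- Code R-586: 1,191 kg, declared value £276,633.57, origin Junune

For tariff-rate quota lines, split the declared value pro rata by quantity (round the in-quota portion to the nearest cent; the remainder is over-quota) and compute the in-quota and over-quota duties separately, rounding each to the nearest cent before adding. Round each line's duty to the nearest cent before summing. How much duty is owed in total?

Line 1 (G-270, Junune, 2,938 liters, £631,523.10):
Base rate for G-270 is 1%.
G-270 has an FTA preferential rate, but origin Junune is not Hesistan; base rate stands.
Duty = £631,523.10 × 1% = £6,315.23.
Line 2 (J-802, Eriistan, 2,161 kg, £363,674.69):
Base rate for J-802 is 12.5%.
The additional-duty order on J-802 targets Junune, not Eriistan; it does not apply.
Duty = £363,674.69 × 12.5% = £45,459.34.
Line 3 (R-586, Junune, 1,191 kg, £276,633.57):
Code R-586 is under a tariff-rate quota (threshold 1,919 kg). Quantity 1,191 kg is within the quota, so the in-quota rate 10% applies to the full value.
Duty = £276,633.57 × 10% = £27,663.36.
Total = £6,315.23 + £45,459.34 + £27,663.36 = £79,437.93.

£79,437.93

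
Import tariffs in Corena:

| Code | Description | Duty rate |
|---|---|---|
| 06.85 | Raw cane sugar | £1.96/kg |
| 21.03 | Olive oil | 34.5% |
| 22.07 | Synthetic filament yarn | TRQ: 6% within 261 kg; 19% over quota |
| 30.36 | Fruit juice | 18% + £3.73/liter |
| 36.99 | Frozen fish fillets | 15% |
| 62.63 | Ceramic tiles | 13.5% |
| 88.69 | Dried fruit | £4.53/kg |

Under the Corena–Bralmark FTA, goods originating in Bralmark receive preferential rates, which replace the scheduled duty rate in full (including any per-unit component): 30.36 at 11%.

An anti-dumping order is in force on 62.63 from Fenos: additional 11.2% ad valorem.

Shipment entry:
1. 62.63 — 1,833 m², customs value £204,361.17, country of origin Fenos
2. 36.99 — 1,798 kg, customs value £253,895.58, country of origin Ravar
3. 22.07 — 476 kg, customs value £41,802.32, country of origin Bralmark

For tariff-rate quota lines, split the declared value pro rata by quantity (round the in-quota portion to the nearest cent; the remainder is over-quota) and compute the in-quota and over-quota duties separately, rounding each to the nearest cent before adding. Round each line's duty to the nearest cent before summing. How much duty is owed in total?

Line 1 (62.63, Fenos, 1,833 m², £204,361.17):
Base rate for 62.63 is 13.5%.
Additional duty on 62.63 from Fenos: +11.2%. Applied ad valorem rate: 13.5% + 11.2% = 24.7%.
Duty = £204,361.17 × 24.7% = £50,477.21.
Line 2 (36.99, Ravar, 1,798 kg, £253,895.58):
Base rate for 36.99 is 15%.
Duty = £253,895.58 × 15% = £38,084.34.
Line 3 (22.07, Bralmark, 476 kg, £41,802.32):
Code 22.07 is under a tariff-rate quota (threshold 261 kg). In-quota: 261 kg at 6%; over-quota: 215 kg at 19%.
Pro-rata value split: in-quota = £41,802.32 × 261/476 = £22,921.02; over-quota = £41,802.32 − £22,921.02 = £18,881.30.
In-quota duty = £22,921.02 × 6% = £1,375.26. Over-quota duty = £18,881.30 × 19% = £3,587.45.
Line duty = £1,375.26 + £3,587.45 = £4,962.71.
Total = £50,477.21 + £38,084.34 + £4,962.71 = £93,524.26.

£93,524.26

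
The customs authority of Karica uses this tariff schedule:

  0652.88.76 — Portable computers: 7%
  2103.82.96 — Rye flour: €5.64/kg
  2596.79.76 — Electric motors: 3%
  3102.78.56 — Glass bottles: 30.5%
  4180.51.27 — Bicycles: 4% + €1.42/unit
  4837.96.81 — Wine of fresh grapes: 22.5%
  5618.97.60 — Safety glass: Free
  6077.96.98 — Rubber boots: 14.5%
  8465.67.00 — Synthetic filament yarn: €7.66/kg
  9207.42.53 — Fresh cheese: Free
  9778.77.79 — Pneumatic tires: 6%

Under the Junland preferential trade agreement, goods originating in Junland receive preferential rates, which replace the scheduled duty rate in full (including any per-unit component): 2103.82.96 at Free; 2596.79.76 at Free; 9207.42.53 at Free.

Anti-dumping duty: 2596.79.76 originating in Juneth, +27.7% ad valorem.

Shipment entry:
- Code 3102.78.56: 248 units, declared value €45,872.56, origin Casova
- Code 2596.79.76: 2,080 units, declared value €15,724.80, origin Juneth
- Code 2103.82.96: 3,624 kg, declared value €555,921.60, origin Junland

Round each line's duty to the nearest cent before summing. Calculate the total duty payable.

€18,818.64

Line 1 (3102.78.56, Casova, 248 units, €45,872.56):
Base rate for 3102.78.56 is 30.5%.
Duty = €45,872.56 × 30.5% = €13,991.13.
Line 2 (2596.79.76, Juneth, 2,080 units, €15,724.80):
Base rate for 2596.79.76 is 3%.
2596.79.76 has an FTA preferential rate, but origin Juneth is not Junland; base rate stands.
Additional duty on 2596.79.76 from Juneth: +27.7%. Applied ad valorem rate: 3% + 27.7% = 30.7%.
Duty = €15,724.80 × 30.7% = €4,827.51.
Line 3 (2103.82.96, Junland, 3,624 kg, €555,921.60):
Base rate for 2103.82.96 is €5.64/kg.
Origin Junland qualifies under the Karica–Junland agreement and 2103.82.96 is covered: preferential rate Free applies instead.
Duty = €555,921.60 × 0% = €0.00.
Total = €13,991.13 + €4,827.51 + €0.00 = €18,818.64.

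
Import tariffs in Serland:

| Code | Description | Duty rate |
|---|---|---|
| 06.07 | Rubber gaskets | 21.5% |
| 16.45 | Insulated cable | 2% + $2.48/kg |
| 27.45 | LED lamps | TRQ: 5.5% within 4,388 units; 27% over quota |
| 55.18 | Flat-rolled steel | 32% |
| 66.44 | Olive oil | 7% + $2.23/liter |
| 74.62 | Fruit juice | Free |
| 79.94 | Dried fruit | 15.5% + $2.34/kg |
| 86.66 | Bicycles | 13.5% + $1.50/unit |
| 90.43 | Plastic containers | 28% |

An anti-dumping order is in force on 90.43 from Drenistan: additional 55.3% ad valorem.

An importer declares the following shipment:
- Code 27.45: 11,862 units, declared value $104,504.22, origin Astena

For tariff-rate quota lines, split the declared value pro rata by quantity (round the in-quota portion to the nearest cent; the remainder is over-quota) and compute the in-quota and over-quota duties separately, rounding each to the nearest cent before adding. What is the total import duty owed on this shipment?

Line 1 (27.45, Astena, 11,862 units, $104,504.22):
Code 27.45 is under a tariff-rate quota (threshold 4,388 units). In-quota: 4,388 units at 5.5%; over-quota: 7,474 units at 27%.
Pro-rata value split: in-quota = $104,504.22 × 4,388/11,862 = $38,658.28; over-quota = $104,504.22 − $38,658.28 = $65,845.94.
In-quota duty = $38,658.28 × 5.5% = $2,126.21. Over-quota duty = $65,845.94 × 27% = $17,778.40.
Line duty = $2,126.21 + $17,778.40 = $19,904.61.

$19,904.61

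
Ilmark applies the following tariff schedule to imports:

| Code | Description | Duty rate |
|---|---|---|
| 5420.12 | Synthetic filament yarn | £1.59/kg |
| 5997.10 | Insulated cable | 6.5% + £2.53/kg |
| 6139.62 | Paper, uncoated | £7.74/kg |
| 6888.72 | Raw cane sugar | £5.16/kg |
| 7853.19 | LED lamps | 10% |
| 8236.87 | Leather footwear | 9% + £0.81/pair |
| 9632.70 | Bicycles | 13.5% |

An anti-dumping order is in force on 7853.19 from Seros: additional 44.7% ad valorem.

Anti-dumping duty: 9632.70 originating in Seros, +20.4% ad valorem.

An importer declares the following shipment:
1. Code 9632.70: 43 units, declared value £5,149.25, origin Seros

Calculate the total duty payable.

Line 1 (9632.70, Seros, 43 units, £5,149.25):
Base rate for 9632.70 is 13.5%.
Additional duty on 9632.70 from Seros: +20.4%. Applied ad valorem rate: 13.5% + 20.4% = 33.9%.
Duty = £5,149.25 × 33.9% = £1,745.60.

£1,745.60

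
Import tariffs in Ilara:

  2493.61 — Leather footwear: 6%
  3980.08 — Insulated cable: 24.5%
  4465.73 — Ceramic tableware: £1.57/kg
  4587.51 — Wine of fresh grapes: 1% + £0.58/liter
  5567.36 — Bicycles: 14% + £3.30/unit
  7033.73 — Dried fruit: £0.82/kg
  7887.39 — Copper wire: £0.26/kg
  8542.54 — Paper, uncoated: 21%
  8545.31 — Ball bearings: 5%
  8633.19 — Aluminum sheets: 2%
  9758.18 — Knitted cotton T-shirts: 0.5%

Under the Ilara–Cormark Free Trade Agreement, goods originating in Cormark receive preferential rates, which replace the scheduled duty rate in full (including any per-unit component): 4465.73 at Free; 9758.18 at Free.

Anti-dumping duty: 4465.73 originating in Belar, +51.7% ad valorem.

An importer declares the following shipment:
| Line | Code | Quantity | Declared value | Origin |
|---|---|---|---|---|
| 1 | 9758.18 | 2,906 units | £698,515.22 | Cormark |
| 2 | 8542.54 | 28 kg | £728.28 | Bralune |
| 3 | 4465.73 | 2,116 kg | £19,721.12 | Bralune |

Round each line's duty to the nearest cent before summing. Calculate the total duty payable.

£3,475.06

Line 1 (9758.18, Cormark, 2,906 units, £698,515.22):
Base rate for 9758.18 is 0.5%.
Origin Cormark qualifies under the Ilara–Cormark agreement and 9758.18 is covered: preferential rate Free applies instead.
Duty = £698,515.22 × 0% = £0.00.
Line 2 (8542.54, Bralune, 28 kg, £728.28):
Base rate for 8542.54 is 21%.
Duty = £728.28 × 21% = £152.94.
Line 3 (4465.73, Bralune, 2,116 kg, £19,721.12):
Base rate for 4465.73 is £1.57/kg.
4465.73 has an FTA preferential rate, but origin Bralune is not Cormark; base rate stands.
The additional-duty order on 4465.73 targets Belar, not Bralune; it does not apply.
Duty = 2,116 × £1.57 = £3,322.12.
Total = £0.00 + £152.94 + £3,322.12 = £3,475.06.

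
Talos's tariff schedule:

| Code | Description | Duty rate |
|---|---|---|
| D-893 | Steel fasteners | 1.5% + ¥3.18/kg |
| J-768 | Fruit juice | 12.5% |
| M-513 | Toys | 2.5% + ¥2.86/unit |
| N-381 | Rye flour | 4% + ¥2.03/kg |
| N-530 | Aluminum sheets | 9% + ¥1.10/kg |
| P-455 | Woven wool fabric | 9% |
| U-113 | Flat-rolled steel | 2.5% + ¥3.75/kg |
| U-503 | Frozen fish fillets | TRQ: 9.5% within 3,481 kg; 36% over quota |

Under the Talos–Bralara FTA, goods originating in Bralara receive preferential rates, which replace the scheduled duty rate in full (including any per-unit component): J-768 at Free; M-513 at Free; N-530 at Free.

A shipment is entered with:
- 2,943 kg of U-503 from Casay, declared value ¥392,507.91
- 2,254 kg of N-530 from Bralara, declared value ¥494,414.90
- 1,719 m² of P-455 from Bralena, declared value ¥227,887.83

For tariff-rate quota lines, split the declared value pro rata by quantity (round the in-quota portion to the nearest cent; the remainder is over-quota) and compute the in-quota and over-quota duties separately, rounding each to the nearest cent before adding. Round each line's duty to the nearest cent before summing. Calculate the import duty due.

¥57,798.15

Line 1 (U-503, Casay, 2,943 kg, ¥392,507.91):
Code U-503 is under a tariff-rate quota (threshold 3,481 kg). Quantity 2,943 kg is within the quota, so the in-quota rate 9.5% applies to the full value.
Duty = ¥392,507.91 × 9.5% = ¥37,288.25.
Line 2 (N-530, Bralara, 2,254 kg, ¥494,414.90):
Base rate for N-530 is 9% + ¥1.10/kg.
Origin Bralara qualifies under the Talos–Bralara agreement and N-530 is covered: preferential rate Free applies instead.
Duty = ¥494,414.90 × 0% = ¥0.00.
Line 3 (P-455, Bralena, 1,719 m², ¥227,887.83):
Base rate for P-455 is 9%.
Duty = ¥227,887.83 × 9% = ¥20,509.90.
Total = ¥37,288.25 + ¥0.00 + ¥20,509.90 = ¥57,798.15.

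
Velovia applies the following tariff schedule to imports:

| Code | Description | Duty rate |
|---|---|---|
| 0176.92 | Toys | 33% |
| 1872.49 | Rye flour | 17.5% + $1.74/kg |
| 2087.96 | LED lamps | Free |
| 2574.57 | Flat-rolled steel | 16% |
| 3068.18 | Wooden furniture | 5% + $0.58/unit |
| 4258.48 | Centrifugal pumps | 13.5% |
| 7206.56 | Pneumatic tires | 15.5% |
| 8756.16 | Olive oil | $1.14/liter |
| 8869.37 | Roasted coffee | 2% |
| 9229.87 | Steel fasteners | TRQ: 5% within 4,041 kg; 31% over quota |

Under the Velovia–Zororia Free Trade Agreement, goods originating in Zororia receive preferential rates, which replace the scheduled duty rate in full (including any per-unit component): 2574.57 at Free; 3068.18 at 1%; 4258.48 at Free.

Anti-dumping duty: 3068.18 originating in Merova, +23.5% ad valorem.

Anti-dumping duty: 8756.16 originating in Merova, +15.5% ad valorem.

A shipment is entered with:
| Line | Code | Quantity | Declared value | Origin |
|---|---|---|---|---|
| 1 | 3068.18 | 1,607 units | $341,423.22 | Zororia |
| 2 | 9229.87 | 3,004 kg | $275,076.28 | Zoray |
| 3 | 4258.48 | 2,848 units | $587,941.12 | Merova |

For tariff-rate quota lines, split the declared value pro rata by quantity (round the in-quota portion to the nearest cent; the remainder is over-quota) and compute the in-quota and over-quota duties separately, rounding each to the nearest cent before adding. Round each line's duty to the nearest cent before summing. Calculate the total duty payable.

$96,540.09

Line 1 (3068.18, Zororia, 1,607 units, $341,423.22):
Base rate for 3068.18 is 5% + $0.58/unit.
Origin Zororia qualifies under the Velovia–Zororia agreement and 3068.18 is covered: preferential rate 1% applies instead.
The additional-duty order on 3068.18 targets Merova, not Zororia; it does not apply.
Duty = $341,423.22 × 1% = $3,414.23.
Line 2 (9229.87, Zoray, 3,004 kg, $275,076.28):
Code 9229.87 is under a tariff-rate quota (threshold 4,041 kg). Quantity 3,004 kg is within the quota, so the in-quota rate 5% applies to the full value.
Duty = $275,076.28 × 5% = $13,753.81.
Line 3 (4258.48, Merova, 2,848 units, $587,941.12):
Base rate for 4258.48 is 13.5%.
4258.48 has an FTA preferential rate, but origin Merova is not Zororia; base rate stands.
Duty = $587,941.12 × 13.5% = $79,372.05.
Total = $3,414.23 + $13,753.81 + $79,372.05 = $96,540.09.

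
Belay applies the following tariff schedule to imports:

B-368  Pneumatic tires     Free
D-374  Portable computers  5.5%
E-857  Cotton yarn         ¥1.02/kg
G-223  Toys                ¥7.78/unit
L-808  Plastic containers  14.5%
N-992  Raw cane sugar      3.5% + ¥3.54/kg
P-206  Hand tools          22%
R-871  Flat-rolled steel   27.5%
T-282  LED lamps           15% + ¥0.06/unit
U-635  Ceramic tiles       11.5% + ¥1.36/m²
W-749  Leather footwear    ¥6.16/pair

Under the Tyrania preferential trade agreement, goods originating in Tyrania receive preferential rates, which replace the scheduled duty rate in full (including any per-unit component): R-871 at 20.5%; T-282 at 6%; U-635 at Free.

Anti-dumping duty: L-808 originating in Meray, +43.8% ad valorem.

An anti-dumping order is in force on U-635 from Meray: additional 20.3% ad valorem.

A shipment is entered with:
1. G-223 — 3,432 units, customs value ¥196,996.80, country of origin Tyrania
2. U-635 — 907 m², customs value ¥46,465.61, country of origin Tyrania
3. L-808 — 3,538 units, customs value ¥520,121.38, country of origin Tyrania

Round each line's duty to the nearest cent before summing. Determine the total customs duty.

¥102,118.56

Line 1 (G-223, Tyrania, 3,432 units, ¥196,996.80):
Base rate for G-223 is ¥7.78/unit.
Origin Tyrania is the FTA partner but G-223 is not on the preference list; base rate stands.
Duty = 3,432 × ¥7.78 = ¥26,700.96.
Line 2 (U-635, Tyrania, 907 m², ¥46,465.61):
Base rate for U-635 is 11.5% + ¥1.36/m².
Origin Tyrania qualifies under the Belay–Tyrania agreement and U-635 is covered: preferential rate Free applies instead.
The additional-duty order on U-635 targets Meray, not Tyrania; it does not apply.
Duty = ¥46,465.61 × 0% = ¥0.00.
Line 3 (L-808, Tyrania, 3,538 units, ¥520,121.38):
Base rate for L-808 is 14.5%.
Origin Tyrania is the FTA partner but L-808 is not on the preference list; base rate stands.
The additional-duty order on L-808 targets Meray, not Tyrania; it does not apply.
Duty = ¥520,121.38 × 14.5% = ¥75,417.60.
Total = ¥26,700.96 + ¥0.00 + ¥75,417.60 = ¥102,118.56.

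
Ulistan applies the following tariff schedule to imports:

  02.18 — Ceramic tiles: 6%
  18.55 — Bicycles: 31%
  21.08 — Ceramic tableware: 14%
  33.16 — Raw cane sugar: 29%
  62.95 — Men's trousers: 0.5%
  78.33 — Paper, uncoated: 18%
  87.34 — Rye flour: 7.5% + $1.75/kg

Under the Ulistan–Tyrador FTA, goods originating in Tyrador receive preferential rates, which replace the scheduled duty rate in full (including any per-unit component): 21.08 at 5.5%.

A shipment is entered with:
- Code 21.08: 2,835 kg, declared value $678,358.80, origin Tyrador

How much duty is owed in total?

Line 1 (21.08, Tyrador, 2,835 kg, $678,358.80):
Base rate for 21.08 is 14%.
Origin Tyrador qualifies under the Ulistan–Tyrador agreement and 21.08 is covered: preferential rate 5.5% applies instead.
Duty = $678,358.80 × 5.5% = $37,309.73.

$37,309.73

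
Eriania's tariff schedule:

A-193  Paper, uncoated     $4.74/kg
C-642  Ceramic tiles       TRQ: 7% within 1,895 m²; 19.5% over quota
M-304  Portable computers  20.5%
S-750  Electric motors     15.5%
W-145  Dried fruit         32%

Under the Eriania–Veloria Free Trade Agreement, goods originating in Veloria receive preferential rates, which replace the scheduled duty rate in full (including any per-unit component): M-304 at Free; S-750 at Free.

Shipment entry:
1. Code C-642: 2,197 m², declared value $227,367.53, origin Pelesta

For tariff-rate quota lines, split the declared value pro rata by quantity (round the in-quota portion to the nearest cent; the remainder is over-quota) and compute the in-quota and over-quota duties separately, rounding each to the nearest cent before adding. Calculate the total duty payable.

$19,822.48

Line 1 (C-642, Pelesta, 2,197 m², $227,367.53):
Code C-642 is under a tariff-rate quota (threshold 1,895 m²). In-quota: 1,895 m² at 7%; over-quota: 302 m² at 19.5%.
Pro-rata value split: in-quota = $227,367.53 × 1,895/2,197 = $196,113.55; over-quota = $227,367.53 − $196,113.55 = $31,253.98.
In-quota duty = $196,113.55 × 7% = $13,727.95. Over-quota duty = $31,253.98 × 19.5% = $6,094.53.
Line duty = $13,727.95 + $6,094.53 = $19,822.48.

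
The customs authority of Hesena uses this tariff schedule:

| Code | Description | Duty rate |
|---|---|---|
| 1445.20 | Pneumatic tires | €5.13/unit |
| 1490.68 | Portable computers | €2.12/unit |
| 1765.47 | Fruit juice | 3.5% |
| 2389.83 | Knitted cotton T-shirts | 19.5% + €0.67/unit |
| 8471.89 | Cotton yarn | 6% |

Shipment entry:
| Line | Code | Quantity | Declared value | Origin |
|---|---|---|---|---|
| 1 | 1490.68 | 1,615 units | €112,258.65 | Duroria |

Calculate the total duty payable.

Line 1 (1490.68, Duroria, 1,615 units, €112,258.65):
Base rate for 1490.68 is €2.12/unit.
Duty = 1,615 × €2.12 = €3,423.80.

€3,423.80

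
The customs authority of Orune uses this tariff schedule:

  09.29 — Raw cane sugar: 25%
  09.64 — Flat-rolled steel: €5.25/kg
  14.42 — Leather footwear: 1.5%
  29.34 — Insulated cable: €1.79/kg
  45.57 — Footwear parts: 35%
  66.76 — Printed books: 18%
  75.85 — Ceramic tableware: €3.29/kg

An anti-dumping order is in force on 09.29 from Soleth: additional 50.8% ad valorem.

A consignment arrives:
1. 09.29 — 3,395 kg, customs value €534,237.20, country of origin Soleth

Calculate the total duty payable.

€404,951.80

Line 1 (09.29, Soleth, 3,395 kg, €534,237.20):
Base rate for 09.29 is 25%.
Additional duty on 09.29 from Soleth: +50.8%. Applied ad valorem rate: 25% + 50.8% = 75.8%.
Duty = €534,237.20 × 75.8% = €404,951.80.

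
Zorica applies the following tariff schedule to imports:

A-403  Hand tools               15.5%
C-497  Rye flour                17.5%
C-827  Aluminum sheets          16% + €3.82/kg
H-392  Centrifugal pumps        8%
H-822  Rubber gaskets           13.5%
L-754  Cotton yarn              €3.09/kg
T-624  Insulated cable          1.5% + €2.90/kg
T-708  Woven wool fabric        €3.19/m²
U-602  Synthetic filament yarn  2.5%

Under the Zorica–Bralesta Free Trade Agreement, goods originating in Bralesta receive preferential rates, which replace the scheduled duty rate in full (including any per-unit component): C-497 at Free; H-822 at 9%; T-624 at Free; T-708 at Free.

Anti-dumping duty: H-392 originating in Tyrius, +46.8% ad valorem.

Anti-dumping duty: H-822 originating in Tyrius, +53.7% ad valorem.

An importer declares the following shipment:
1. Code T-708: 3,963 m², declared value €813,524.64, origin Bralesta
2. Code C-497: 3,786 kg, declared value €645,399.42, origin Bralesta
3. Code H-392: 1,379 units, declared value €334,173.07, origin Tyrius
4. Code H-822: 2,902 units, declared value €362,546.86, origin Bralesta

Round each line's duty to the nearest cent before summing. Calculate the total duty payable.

€215,756.06

Line 1 (T-708, Bralesta, 3,963 m², €813,524.64):
Base rate for T-708 is €3.19/m².
Origin Bralesta qualifies under the Zorica–Bralesta agreement and T-708 is covered: preferential rate Free applies instead.
Duty = €813,524.64 × 0% = €0.00.
Line 2 (C-497, Bralesta, 3,786 kg, €645,399.42):
Base rate for C-497 is 17.5%.
Origin Bralesta qualifies under the Zorica–Bralesta agreement and C-497 is covered: preferential rate Free applies instead.
Duty = €645,399.42 × 0% = €0.00.
Line 3 (H-392, Tyrius, 1,379 units, €334,173.07):
Base rate for H-392 is 8%.
Additional duty on H-392 from Tyrius: +46.8%. Applied ad valorem rate: 8% + 46.8% = 54.8%.
Duty = €334,173.07 × 54.8% = €183,126.84.
Line 4 (H-822, Bralesta, 2,902 units, €362,546.86):
Base rate for H-822 is 13.5%.
Origin Bralesta qualifies under the Zorica–Bralesta agreement and H-822 is covered: preferential rate 9% applies instead.
The additional-duty order on H-822 targets Tyrius, not Bralesta; it does not apply.
Duty = €362,546.86 × 9% = €32,629.22.
Total = €0.00 + €0.00 + €183,126.84 + €32,629.22 = €215,756.06.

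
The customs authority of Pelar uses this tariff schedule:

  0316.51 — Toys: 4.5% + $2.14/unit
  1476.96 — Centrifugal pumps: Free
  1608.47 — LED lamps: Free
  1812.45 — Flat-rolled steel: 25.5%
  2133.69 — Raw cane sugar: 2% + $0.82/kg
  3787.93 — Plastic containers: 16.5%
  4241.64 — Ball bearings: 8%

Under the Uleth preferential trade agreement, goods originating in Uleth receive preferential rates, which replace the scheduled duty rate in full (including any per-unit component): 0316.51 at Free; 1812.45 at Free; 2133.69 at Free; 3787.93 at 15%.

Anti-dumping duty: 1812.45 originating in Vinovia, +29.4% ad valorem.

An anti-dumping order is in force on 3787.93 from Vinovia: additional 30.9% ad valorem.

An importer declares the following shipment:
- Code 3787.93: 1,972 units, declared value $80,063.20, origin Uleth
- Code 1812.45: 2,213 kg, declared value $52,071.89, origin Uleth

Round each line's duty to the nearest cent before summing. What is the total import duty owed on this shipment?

$12,009.48

Line 1 (3787.93, Uleth, 1,972 units, $80,063.20):
Base rate for 3787.93 is 16.5%.
Origin Uleth qualifies under the Pelar–Uleth agreement and 3787.93 is covered: preferential rate 15% applies instead.
The additional-duty order on 3787.93 targets Vinovia, not Uleth; it does not apply.
Duty = $80,063.20 × 15% = $12,009.48.
Line 2 (1812.45, Uleth, 2,213 kg, $52,071.89):
Base rate for 1812.45 is 25.5%.
Origin Uleth qualifies under the Pelar–Uleth agreement and 1812.45 is covered: preferential rate Free applies instead.
The additional-duty order on 1812.45 targets Vinovia, not Uleth; it does not apply.
Duty = $52,071.89 × 0% = $0.00.
Total = $12,009.48 + $0.00 = $12,009.48.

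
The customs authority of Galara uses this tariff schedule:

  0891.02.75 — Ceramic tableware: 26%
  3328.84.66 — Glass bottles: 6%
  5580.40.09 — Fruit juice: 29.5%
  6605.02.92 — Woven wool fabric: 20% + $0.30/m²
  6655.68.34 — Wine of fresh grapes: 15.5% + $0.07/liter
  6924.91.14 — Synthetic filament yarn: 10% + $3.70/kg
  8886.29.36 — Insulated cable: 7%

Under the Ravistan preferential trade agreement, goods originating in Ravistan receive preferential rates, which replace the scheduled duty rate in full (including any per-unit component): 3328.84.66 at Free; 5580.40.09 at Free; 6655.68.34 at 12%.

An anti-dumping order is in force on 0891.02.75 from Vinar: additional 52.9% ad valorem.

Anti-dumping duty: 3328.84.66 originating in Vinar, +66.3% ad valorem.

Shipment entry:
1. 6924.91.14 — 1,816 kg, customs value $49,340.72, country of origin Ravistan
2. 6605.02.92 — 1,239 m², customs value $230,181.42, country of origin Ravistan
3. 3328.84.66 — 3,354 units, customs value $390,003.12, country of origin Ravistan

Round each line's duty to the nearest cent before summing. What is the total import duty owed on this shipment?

Line 1 (6924.91.14, Ravistan, 1,816 kg, $49,340.72):
Base rate for 6924.91.14 is 10% + $3.70/kg.
Origin Ravistan is the FTA partner but 6924.91.14 is not on the preference list; base rate stands.
Duty = $49,340.72 × 10% + 1,816 × $3.70 = $11,653.27.
Line 2 (6605.02.92, Ravistan, 1,239 m², $230,181.42):
Base rate for 6605.02.92 is 20% + $0.30/m².
Origin Ravistan is the FTA partner but 6605.02.92 is not on the preference list; base rate stands.
Duty = $230,181.42 × 20% + 1,239 × $0.30 = $46,407.98.
Line 3 (3328.84.66, Ravistan, 3,354 units, $390,003.12):
Base rate for 3328.84.66 is 6%.
Origin Ravistan qualifies under the Galara–Ravistan agreement and 3328.84.66 is covered: preferential rate Free applies instead.
The additional-duty order on 3328.84.66 targets Vinar, not Ravistan; it does not apply.
Duty = $390,003.12 × 0% = $0.00.
Total = $11,653.27 + $46,407.98 + $0.00 = $58,061.25.

$58,061.25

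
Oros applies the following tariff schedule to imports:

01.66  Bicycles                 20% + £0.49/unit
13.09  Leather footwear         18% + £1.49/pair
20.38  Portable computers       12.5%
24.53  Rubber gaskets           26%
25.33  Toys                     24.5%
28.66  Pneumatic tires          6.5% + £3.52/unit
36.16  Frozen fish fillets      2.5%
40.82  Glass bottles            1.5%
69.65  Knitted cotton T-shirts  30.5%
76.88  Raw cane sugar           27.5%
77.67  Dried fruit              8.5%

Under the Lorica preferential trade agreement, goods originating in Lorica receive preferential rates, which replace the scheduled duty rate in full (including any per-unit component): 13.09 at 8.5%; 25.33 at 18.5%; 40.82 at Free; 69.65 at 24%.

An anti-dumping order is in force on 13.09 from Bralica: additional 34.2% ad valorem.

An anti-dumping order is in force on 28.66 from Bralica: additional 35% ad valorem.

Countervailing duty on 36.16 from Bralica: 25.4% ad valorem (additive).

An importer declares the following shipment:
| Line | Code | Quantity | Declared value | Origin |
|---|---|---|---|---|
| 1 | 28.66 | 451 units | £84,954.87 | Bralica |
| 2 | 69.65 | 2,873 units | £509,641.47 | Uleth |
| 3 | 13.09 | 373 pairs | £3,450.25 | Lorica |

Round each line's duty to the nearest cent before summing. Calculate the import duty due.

Line 1 (28.66, Bralica, 451 units, £84,954.87):
Base rate for 28.66 is 6.5% + £3.52/unit.
Additional duty on 28.66 from Bralica: +35%. Applied ad valorem rate: 6.5% + 35% = 41.5%.
Duty = £84,954.87 × 41.5% + 451 × £3.52 = £36,843.79.
Line 2 (69.65, Uleth, 2,873 units, £509,641.47):
Base rate for 69.65 is 30.5%.
69.65 has an FTA preferential rate, but origin Uleth is not Lorica; base rate stands.
Duty = £509,641.47 × 30.5% = £155,440.65.
Line 3 (13.09, Lorica, 373 pairs, £3,450.25):
Base rate for 13.09 is 18% + £1.49/pair.
Origin Lorica qualifies under the Oros–Lorica agreement and 13.09 is covered: preferential rate 8.5% applies instead.
The additional-duty order on 13.09 targets Bralica, not Lorica; it does not apply.
Duty = £3,450.25 × 8.5% = £293.27.
Total = £36,843.79 + £155,440.65 + £293.27 = £192,577.71.

£192,577.71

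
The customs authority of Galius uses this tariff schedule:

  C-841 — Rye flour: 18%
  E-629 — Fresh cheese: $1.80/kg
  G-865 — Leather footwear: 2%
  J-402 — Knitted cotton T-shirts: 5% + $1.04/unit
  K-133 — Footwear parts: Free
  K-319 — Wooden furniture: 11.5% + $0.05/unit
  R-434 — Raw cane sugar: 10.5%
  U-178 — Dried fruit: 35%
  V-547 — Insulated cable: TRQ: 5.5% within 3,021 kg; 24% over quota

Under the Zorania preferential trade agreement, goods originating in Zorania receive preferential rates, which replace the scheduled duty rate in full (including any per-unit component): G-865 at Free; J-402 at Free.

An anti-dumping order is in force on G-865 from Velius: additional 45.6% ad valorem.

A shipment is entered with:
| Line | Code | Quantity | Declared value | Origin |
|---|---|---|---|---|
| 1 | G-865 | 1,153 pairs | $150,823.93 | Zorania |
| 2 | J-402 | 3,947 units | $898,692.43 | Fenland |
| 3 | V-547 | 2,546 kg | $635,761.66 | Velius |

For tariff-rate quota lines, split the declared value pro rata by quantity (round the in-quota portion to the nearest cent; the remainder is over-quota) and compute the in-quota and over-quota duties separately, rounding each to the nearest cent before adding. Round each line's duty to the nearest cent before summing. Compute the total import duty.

Line 1 (G-865, Zorania, 1,153 pairs, $150,823.93):
Base rate for G-865 is 2%.
Origin Zorania qualifies under the Galius–Zorania agreement and G-865 is covered: preferential rate Free applies instead.
The additional-duty order on G-865 targets Velius, not Zorania; it does not apply.
Duty = $150,823.93 × 0% = $0.00.
Line 2 (J-402, Fenland, 3,947 units, $898,692.43):
Base rate for J-402 is 5% + $1.04/unit.
J-402 has an FTA preferential rate, but origin Fenland is not Zorania; base rate stands.
Duty = $898,692.43 × 5% + 3,947 × $1.04 = $49,039.50.
Line 3 (V-547, Velius, 2,546 kg, $635,761.66):
Code V-547 is under a tariff-rate quota (threshold 3,021 kg). Quantity 2,546 kg is within the quota, so the in-quota rate 5.5% applies to the full value.
Duty = $635,761.66 × 5.5% = $34,966.89.
Total = $0.00 + $49,039.50 + $34,966.89 = $84,006.39.

$84,006.39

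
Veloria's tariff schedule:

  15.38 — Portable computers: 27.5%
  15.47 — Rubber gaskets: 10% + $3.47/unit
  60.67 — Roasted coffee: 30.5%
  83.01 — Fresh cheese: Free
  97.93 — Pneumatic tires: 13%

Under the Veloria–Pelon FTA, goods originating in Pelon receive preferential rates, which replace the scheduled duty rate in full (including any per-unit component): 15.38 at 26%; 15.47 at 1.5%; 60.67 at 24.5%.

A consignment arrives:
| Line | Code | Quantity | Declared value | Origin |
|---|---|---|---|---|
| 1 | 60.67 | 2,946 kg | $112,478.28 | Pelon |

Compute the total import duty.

Line 1 (60.67, Pelon, 2,946 kg, $112,478.28):
Base rate for 60.67 is 30.5%.
Origin Pelon qualifies under the Veloria–Pelon agreement and 60.67 is covered: preferential rate 24.5% applies instead.
Duty = $112,478.28 × 24.5% = $27,557.18.

$27,557.18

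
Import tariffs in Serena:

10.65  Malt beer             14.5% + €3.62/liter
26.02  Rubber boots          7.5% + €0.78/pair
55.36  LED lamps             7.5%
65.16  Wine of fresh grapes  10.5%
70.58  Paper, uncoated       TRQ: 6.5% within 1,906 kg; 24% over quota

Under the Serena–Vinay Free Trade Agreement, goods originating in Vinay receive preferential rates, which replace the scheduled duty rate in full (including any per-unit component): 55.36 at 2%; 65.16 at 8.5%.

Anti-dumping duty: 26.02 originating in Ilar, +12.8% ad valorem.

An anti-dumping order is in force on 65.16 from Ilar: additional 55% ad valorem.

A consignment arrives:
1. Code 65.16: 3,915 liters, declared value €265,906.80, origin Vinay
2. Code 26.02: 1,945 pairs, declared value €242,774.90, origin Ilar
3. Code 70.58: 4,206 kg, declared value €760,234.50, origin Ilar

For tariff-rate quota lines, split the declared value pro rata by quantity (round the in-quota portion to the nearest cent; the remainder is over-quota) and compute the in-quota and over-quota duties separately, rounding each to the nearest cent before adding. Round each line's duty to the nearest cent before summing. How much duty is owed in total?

Line 1 (65.16, Vinay, 3,915 liters, €265,906.80):
Base rate for 65.16 is 10.5%.
Origin Vinay qualifies under the Serena–Vinay agreement and 65.16 is covered: preferential rate 8.5% applies instead.
The additional-duty order on 65.16 targets Ilar, not Vinay; it does not apply.
Duty = €265,906.80 × 8.5% = €22,602.08.
Line 2 (26.02, Ilar, 1,945 pairs, €242,774.90):
Base rate for 26.02 is 7.5% + €0.78/pair.
Additional duty on 26.02 from Ilar: +12.8%. Applied ad valorem rate: 7.5% + 12.8% = 20.3%.
Duty = €242,774.90 × 20.3% + 1,945 × €0.78 = €50,800.40.
Line 3 (70.58, Ilar, 4,206 kg, €760,234.50):
Code 70.58 is under a tariff-rate quota (threshold 1,906 kg). In-quota: 1,906 kg at 6.5%; over-quota: 2,300 kg at 24%.
Pro-rata value split: in-quota = €760,234.50 × 1,906/4,206 = €344,509.50; over-quota = €760,234.50 − €344,509.50 = €415,725.00.
In-quota duty = €344,509.50 × 6.5% = €22,393.12. Over-quota duty = €415,725.00 × 24% = €99,774.00.
Line duty = €22,393.12 + €99,774.00 = €122,167.12.
Total = €22,602.08 + €50,800.40 + €122,167.12 = €195,569.60.

€195,569.60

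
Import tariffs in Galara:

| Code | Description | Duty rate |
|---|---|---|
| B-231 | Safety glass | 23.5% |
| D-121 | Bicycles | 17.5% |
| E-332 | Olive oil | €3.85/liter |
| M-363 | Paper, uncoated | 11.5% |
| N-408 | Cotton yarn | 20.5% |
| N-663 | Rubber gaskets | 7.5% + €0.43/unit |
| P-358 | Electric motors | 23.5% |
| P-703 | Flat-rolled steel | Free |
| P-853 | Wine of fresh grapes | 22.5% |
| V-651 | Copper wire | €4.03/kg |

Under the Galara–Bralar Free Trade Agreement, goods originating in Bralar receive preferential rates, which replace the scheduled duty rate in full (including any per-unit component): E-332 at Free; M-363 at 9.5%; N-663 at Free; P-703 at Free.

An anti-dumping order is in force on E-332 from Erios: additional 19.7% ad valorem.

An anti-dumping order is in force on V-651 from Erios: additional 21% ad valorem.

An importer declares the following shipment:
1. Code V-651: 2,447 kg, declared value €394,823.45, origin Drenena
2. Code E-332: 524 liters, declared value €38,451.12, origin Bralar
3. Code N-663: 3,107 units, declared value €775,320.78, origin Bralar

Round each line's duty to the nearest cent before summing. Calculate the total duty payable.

Line 1 (V-651, Drenena, 2,447 kg, €394,823.45):
Base rate for V-651 is €4.03/kg.
The additional-duty order on V-651 targets Erios, not Drenena; it does not apply.
Duty = 2,447 × €4.03 = €9,861.41.
Line 2 (E-332, Bralar, 524 liters, €38,451.12):
Base rate for E-332 is €3.85/liter.
Origin Bralar qualifies under the Galara–Bralar agreement and E-332 is covered: preferential rate Free applies instead.
The additional-duty order on E-332 targets Erios, not Bralar; it does not apply.
Duty = €38,451.12 × 0% = €0.00.
Line 3 (N-663, Bralar, 3,107 units, €775,320.78):
Base rate for N-663 is 7.5% + €0.43/unit.
Origin Bralar qualifies under the Galara–Bralar agreement and N-663 is covered: preferential rate Free applies instead.
Duty = €775,320.78 × 0% = €0.00.
Total = €9,861.41 + €0.00 + €0.00 = €9,861.41.

€9,861.41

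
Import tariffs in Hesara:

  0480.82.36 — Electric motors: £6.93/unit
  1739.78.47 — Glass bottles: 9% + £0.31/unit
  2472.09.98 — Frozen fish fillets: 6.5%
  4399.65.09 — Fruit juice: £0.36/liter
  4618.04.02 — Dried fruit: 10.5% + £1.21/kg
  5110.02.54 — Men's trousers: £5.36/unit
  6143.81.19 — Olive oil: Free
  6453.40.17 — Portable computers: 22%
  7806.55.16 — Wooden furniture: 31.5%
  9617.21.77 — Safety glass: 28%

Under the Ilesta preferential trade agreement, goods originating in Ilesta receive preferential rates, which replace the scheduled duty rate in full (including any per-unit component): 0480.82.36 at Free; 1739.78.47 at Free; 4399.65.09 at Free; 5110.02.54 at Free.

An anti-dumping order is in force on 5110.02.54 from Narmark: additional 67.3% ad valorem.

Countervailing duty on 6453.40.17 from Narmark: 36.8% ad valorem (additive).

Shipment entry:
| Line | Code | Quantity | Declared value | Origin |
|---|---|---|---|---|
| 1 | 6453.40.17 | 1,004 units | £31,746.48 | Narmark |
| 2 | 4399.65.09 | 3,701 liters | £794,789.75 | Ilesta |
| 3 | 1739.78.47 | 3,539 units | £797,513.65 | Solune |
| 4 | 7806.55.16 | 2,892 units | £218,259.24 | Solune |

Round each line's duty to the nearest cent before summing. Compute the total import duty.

£160,291.91

Line 1 (6453.40.17, Narmark, 1,004 units, £31,746.48):
Base rate for 6453.40.17 is 22%.
Additional duty on 6453.40.17 from Narmark: +36.8%. Applied ad valorem rate: 22% + 36.8% = 58.8%.
Duty = £31,746.48 × 58.8% = £18,666.93.
Line 2 (4399.65.09, Ilesta, 3,701 liters, £794,789.75):
Base rate for 4399.65.09 is £0.36/liter.
Origin Ilesta qualifies under the Hesara–Ilesta agreement and 4399.65.09 is covered: preferential rate Free applies instead.
Duty = £794,789.75 × 0% = £0.00.
Line 3 (1739.78.47, Solune, 3,539 units, £797,513.65):
Base rate for 1739.78.47 is 9% + £0.31/unit.
1739.78.47 has an FTA preferential rate, but origin Solune is not Ilesta; base rate stands.
Duty = £797,513.65 × 9% + 3,539 × £0.31 = £72,873.32.
Line 4 (7806.55.16, Solune, 2,892 units, £218,259.24):
Base rate for 7806.55.16 is 31.5%.
Duty = £218,259.24 × 31.5% = £68,751.66.
Total = £18,666.93 + £0.00 + £72,873.32 + £68,751.66 = £160,291.91.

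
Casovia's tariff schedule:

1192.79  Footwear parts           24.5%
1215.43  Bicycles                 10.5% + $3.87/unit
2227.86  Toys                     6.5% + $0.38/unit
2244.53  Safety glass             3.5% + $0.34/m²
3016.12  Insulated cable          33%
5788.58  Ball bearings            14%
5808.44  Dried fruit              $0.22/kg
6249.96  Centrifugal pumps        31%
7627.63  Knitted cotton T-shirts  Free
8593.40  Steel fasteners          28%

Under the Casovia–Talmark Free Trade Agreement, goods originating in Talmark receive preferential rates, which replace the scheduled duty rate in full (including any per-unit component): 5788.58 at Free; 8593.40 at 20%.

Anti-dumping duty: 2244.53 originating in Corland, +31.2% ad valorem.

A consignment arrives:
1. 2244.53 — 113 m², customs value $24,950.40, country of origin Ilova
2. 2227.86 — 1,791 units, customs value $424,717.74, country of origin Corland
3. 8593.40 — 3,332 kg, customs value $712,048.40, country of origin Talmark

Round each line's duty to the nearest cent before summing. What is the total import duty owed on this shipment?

$171,608.59

Line 1 (2244.53, Ilova, 113 m², $24,950.40):
Base rate for 2244.53 is 3.5% + $0.34/m².
The additional-duty order on 2244.53 targets Corland, not Ilova; it does not apply.
Duty = $24,950.40 × 3.5% + 113 × $0.34 = $911.68.
Line 2 (2227.86, Corland, 1,791 units, $424,717.74):
Base rate for 2227.86 is 6.5% + $0.38/unit.
Duty = $424,717.74 × 6.5% + 1,791 × $0.38 = $28,287.23.
Line 3 (8593.40, Talmark, 3,332 kg, $712,048.40):
Base rate for 8593.40 is 28%.
Origin Talmark qualifies under the Casovia–Talmark agreement and 8593.40 is covered: preferential rate 20% applies instead.
Duty = $712,048.40 × 20% = $142,409.68.
Total = $911.68 + $28,287.23 + $142,409.68 = $171,608.59.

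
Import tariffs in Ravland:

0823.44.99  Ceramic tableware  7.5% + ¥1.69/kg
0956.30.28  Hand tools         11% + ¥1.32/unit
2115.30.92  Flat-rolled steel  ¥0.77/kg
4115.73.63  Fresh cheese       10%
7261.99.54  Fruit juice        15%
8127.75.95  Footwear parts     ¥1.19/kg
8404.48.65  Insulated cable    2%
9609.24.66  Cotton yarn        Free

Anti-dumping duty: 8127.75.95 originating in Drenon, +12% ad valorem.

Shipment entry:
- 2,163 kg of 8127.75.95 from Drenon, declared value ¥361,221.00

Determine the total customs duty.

Line 1 (8127.75.95, Drenon, 2,163 kg, ¥361,221.00):
Base rate for 8127.75.95 is ¥1.19/kg.
Additional duty on 8127.75.95 from Drenon: +12% ad valorem. Applied ad valorem rate = 12%.
Duty = ¥361,221.00 × 12% + 2,163 × ¥1.19 = ¥45,920.49.

¥45,920.49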